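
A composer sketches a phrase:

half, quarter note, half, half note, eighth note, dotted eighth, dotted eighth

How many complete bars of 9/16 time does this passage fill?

4

One bar of 9/16 = 9 sixteenth notes.
Express everything in sixteenth notes: half = 8; quarter note = 4; half = 8; half note = 8; eighth note = 2; dotted eighth = 3; dotted eighth = 3.
Adding: 8 + 4 + 8 + 8 + 2 + 3 + 3 = 36.
36 ÷ 9 = 4 complete bars with 0 left over.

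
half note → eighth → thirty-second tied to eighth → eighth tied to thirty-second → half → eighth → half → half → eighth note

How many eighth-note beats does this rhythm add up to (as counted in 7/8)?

One eighth-note beat = 4 thirty-second notes.
In thirty-second notes: half note = 16; eighth = 4; thirty-second tied to eighth (thirty-second + eighth) = 5; eighth tied to thirty-second (eighth + thirty-second) = 5; half = 16; eighth = 4; half = 16; half = 16; eighth note = 4.
Sum: 16 + 4 + 5 + 5 + 16 + 4 + 16 + 16 + 4 = 86.
86 ÷ 4 = 21.5 beats.

21.5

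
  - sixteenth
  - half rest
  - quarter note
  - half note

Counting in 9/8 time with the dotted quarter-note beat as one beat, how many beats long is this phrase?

One dotted quarter-note beat = 6 sixteenth notes.
Express everything in sixteenth notes: sixteenth = 1; half rest = 8; quarter note = 4; half note = 8.
Total: 1 + 8 + 4 + 8 = 21.
21 ÷ 6 = 3.5 beats.

3.5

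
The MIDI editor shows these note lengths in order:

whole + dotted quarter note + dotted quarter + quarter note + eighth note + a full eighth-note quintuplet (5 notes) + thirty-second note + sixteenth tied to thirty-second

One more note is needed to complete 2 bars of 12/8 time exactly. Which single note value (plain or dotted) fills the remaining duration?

quarter note

2 bars of 12/8 = 96 thirty-second notes.
Convert each value to thirty-second notes: whole = 32; dotted quarter note = 12; dotted quarter = 12; quarter note = 8; eighth note = 4; a full eighth-note quintuplet (5 notes) (five quintuplet eighths span one half) = 16; thirty-second note = 1; sixteenth tied to thirty-second (sixteenth + thirty-second) = 3.
Adding: 32 + 12 + 12 + 8 + 4 + 16 + 1 + 3 = 88.
Remaining: 96 − 88 = 8 thirty-second notes, which is a quarter note.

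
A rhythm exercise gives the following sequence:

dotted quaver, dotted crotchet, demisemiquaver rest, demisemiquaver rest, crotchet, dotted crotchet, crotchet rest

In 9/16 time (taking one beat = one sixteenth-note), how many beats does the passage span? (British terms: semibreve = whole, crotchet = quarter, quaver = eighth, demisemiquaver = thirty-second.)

One sixteenth-note beat = 2 thirty-second notes.
Each duration in thirty-second notes: dotted quaver = 6; dotted crotchet = 12; demisemiquaver rest = 1; demisemiquaver rest = 1; crotchet = 8; dotted crotchet = 12; crotchet rest = 8.
Total: 6 + 12 + 1 + 1 + 8 + 12 + 8 = 48.
48 ÷ 2 = 24 beats.

24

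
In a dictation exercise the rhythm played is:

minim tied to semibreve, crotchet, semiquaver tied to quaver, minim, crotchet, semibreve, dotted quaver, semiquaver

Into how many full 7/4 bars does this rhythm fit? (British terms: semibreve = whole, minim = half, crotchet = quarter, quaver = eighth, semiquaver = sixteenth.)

2

One bar of 7/4 = 28 sixteenth notes.
Convert each value to sixteenth notes: minim tied to semibreve (minim + semibreve) = 24; crotchet = 4; semiquaver tied to quaver (semiquaver + quaver) = 3; minim = 8; crotchet = 4; semibreve = 16; dotted quaver = 3; semiquaver = 1.
Adding: 24 + 4 + 3 + 8 + 4 + 16 + 3 + 1 = 63.
63 ÷ 28 = 2 complete bars with 7 left over.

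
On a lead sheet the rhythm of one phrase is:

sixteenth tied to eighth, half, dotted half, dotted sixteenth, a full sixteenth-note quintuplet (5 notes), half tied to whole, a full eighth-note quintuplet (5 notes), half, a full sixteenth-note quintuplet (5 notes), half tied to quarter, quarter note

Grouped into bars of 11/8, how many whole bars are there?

4

One bar of 11/8 = 44 thirty-second notes.
In thirty-second notes: sixteenth tied to eighth (sixteenth + eighth) = 6; half = 16; dotted half = 24; dotted sixteenth = 3; a full sixteenth-note quintuplet (5 notes) (five quintuplet sixteenths span one quarter) = 8; half tied to whole (half + whole) = 48; a full eighth-note quintuplet (5 notes) (five quintuplet eighths span one half) = 16; half = 16; a full sixteenth-note quintuplet (5 notes) (five quintuplet sixteenths span one quarter) = 8; half tied to quarter (half + quarter) = 24; quarter note = 8.
Sum: 6 + 16 + 24 + 3 + 8 + 48 + 16 + 16 + 8 + 24 + 8 = 177.
177 ÷ 44 = 4 complete bars with 1 left over.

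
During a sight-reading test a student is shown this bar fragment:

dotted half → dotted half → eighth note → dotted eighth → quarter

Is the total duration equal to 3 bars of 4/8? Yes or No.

No

One bar of 4/8 = 8 sixteenth notes, so 3 bars = 24.
Convert each value to sixteenth notes: dotted half = 12; dotted half = 12; eighth note = 2; dotted eighth = 3; quarter = 4.
Sum: 12 + 12 + 2 + 3 + 4 = 33.
33 exceeds 24, so the answer is No.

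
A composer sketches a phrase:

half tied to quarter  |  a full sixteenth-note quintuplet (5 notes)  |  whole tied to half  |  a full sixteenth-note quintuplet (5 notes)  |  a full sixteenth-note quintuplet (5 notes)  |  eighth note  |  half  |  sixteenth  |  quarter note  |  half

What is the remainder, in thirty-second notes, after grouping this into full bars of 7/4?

30

One bar of 7/4 = 28 sixteenth notes.
Working in sixteenth notes: half tied to quarter (half + quarter) = 12; a full sixteenth-note quintuplet (5 notes) (five quintuplet sixteenths span one quarter) = 4; whole tied to half (whole + half) = 24; a full sixteenth-note quintuplet (5 notes) (five quintuplet sixteenths span one quarter) = 4; a full sixteenth-note quintuplet (5 notes) (five quintuplet sixteenths span one quarter) = 4; eighth note = 2; half = 8; sixteenth = 1; quarter note = 4; half = 8.
Adding: 12 + 4 + 24 + 4 + 4 + 2 + 8 + 1 + 4 + 8 = 71.
71 ÷ 28 = 2 complete bars with 15 sixteenth notes remaining = 30 thirty-second notes.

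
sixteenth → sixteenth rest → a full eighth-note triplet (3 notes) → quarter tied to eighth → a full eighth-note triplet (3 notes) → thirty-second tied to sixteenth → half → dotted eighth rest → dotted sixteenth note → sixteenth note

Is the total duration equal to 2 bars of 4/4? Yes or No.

One bar of 4/4 = 32 thirty-second notes, so 2 bars = 64.
In thirty-second notes: sixteenth = 2; sixteenth rest = 2; a full eighth-note triplet (3 notes) (three triplet eighths span one quarter) = 8; quarter tied to eighth (quarter + eighth) = 12; a full eighth-note triplet (3 notes) (three triplet eighths span one quarter) = 8; thirty-second tied to sixteenth (thirty-second + sixteenth) = 3; half = 16; dotted eighth rest = 6; dotted sixteenth note = 3; sixteenth note = 2.
Sum: 2 + 2 + 8 + 12 + 8 + 3 + 16 + 6 + 3 + 2 = 62.
62 falls short of 64, so the answer is No.

No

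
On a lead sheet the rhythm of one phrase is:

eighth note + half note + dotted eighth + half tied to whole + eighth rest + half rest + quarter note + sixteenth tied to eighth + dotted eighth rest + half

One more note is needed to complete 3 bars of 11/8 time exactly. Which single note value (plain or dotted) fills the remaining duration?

sixteenth note

3 bars of 11/8 = 66 sixteenth notes.
Each duration in sixteenth notes: eighth note = 2; half note = 8; dotted eighth = 3; half tied to whole (half + whole) = 24; eighth rest = 2; half rest = 8; quarter note = 4; sixteenth tied to eighth (sixteenth + eighth) = 3; dotted eighth rest = 3; half = 8.
Adding: 2 + 8 + 3 + 24 + 2 + 8 + 4 + 3 + 3 + 8 = 65.
Remaining: 66 − 65 = 1 sixteenth note, which is a sixteenth note.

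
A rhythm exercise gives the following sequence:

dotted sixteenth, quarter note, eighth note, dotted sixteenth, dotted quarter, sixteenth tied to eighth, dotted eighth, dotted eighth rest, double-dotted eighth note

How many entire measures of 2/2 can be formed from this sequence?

1

One bar of 2/2 = 32 thirty-second notes.
Convert each value to thirty-second notes: dotted sixteenth = 3; quarter note = 8; eighth note = 4; dotted sixteenth = 3; dotted quarter = 12; sixteenth tied to eighth (sixteenth + eighth) = 6; dotted eighth = 6; dotted eighth rest = 6; double-dotted eighth note = 7.
Total: 3 + 8 + 4 + 3 + 12 + 6 + 6 + 6 + 7 = 55.
55 ÷ 32 = 1 complete bar with 23 left over.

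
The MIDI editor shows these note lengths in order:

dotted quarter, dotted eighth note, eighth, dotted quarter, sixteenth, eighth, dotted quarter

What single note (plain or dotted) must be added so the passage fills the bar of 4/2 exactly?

The bar of 4/2 = 32 sixteenth notes.
Working in sixteenth notes: dotted quarter = 6; dotted eighth note = 3; eighth = 2; dotted quarter = 6; sixteenth = 1; eighth = 2; dotted quarter = 6.
Altogether 6 + 3 + 2 + 6 + 1 + 2 + 6 = 26.
Remaining: 32 − 26 = 6 sixteenth notes, which is a dotted quarter note.

dotted quarter note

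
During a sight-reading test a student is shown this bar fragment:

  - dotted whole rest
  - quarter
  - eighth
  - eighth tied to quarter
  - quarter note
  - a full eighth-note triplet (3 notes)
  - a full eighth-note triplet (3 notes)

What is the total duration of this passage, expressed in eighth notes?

24

Each duration in eighth notes: dotted whole rest = 12; quarter = 2; eighth = 1; eighth tied to quarter (eighth + quarter) = 3; quarter note = 2; a full eighth-note triplet (3 notes) (three triplet eighths span one quarter) = 2; a full eighth-note triplet (3 notes) (three triplet eighths span one quarter) = 2.
Adding: 12 + 2 + 1 + 3 + 2 + 2 + 2 = 24 eighth notes.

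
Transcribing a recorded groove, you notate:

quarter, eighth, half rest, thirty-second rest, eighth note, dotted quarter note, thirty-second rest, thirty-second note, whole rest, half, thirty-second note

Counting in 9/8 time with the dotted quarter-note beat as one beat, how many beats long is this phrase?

8

One dotted quarter-note beat = 12 thirty-second notes.
Convert each value to thirty-second notes: quarter = 8; eighth = 4; half rest = 16; thirty-second rest = 1; eighth note = 4; dotted quarter note = 12; thirty-second rest = 1; thirty-second note = 1; whole rest = 32; half = 16; thirty-second note = 1.
Altogether 8 + 4 + 16 + 1 + 4 + 12 + 1 + 1 + 32 + 16 + 1 = 96.
96 ÷ 12 = 8 beats.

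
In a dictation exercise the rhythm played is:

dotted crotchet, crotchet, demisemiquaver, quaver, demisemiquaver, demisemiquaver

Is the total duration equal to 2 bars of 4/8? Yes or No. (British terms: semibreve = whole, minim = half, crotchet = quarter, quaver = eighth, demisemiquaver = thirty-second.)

One bar of 4/8 = 16 thirty-second notes, so 2 bars = 32.
Working in thirty-second notes: dotted crotchet = 12; crotchet = 8; demisemiquaver = 1; quaver = 4; demisemiquaver = 1; demisemiquaver = 1.
Total: 12 + 8 + 1 + 4 + 1 + 1 = 27.
27 falls short of 32, so the answer is No.

No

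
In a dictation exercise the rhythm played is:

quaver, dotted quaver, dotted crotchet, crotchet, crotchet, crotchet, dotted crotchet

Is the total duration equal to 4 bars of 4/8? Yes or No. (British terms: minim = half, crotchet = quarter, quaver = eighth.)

One bar of 4/8 = 8 sixteenth notes, so 4 bars = 32.
Convert each value to sixteenth notes: quaver = 2; dotted quaver = 3; dotted crotchet = 6; crotchet = 4; crotchet = 4; crotchet = 4; dotted crotchet = 6.
Altogether 2 + 3 + 6 + 4 + 4 + 4 + 6 = 29.
29 falls short of 32, so the answer is No.

No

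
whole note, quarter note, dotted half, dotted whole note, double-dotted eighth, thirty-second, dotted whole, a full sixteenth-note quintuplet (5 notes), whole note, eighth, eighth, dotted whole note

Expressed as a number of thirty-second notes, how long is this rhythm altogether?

In thirty-second notes: whole note = 32; quarter note = 8; dotted half = 24; dotted whole note = 48; double-dotted eighth = 7; thirty-second = 1; dotted whole = 48; a full sixteenth-note quintuplet (5 notes) (five quintuplet sixteenths span one quarter) = 8; whole note = 32; eighth = 4; eighth = 4; dotted whole note = 48.
Adding: 32 + 8 + 24 + 48 + 7 + 1 + 48 + 8 + 32 + 4 + 4 + 48 = 264 thirty-second notes.

264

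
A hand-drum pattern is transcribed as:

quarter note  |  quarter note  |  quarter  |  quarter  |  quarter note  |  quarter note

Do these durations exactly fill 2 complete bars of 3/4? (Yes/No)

Yes

One bar of 3/4 = 3 quarter notes, so 2 bars = 6.
Working in quarter notes: quarter note = 1; quarter note = 1; quarter = 1; quarter = 1; quarter note = 1; quarter note = 1.
Adding: 1 + 1 + 1 + 1 + 1 + 1 = 6.
6 equals 6, so the answer is Yes.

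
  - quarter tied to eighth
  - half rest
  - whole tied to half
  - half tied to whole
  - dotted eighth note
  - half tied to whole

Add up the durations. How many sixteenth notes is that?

Express everything in sixteenth notes: quarter tied to eighth (quarter + eighth) = 6; half rest = 8; whole tied to half (whole + half) = 24; half tied to whole (half + whole) = 24; dotted eighth note = 3; half tied to whole (half + whole) = 24.
Total: 6 + 8 + 24 + 24 + 3 + 24 = 89 sixteenth notes.

89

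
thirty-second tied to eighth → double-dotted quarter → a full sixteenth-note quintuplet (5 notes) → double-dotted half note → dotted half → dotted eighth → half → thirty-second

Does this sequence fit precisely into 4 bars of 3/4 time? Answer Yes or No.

No

One bar of 3/4 = 24 thirty-second notes, so 4 bars = 96.
Convert each value to thirty-second notes: thirty-second tied to eighth (thirty-second + eighth) = 5; double-dotted quarter = 14; a full sixteenth-note quintuplet (5 notes) (five quintuplet sixteenths span one quarter) = 8; double-dotted half note = 28; dotted half = 24; dotted eighth = 6; half = 16; thirty-second = 1.
Adding: 5 + 14 + 8 + 28 + 24 + 6 + 16 + 1 = 102.
102 exceeds 96, so the answer is No.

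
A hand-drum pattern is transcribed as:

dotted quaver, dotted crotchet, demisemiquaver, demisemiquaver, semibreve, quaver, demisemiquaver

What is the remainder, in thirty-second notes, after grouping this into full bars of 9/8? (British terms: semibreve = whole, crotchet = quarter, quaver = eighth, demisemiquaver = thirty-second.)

One bar of 9/8 = 36 thirty-second notes.
In thirty-second notes: dotted quaver = 6; dotted crotchet = 12; demisemiquaver = 1; demisemiquaver = 1; semibreve = 32; quaver = 4; demisemiquaver = 1.
Adding: 6 + 12 + 1 + 1 + 32 + 4 + 1 = 57.
57 ÷ 36 = 1 complete bar with 21 thirty-second notes remaining.

21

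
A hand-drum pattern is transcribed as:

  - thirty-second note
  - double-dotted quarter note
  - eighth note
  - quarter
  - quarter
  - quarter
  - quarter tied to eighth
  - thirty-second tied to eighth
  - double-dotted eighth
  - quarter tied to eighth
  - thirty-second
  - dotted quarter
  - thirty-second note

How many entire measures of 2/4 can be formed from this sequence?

One bar of 2/4 = 16 thirty-second notes.
Working in thirty-second notes: thirty-second note = 1; double-dotted quarter note = 14; eighth note = 4; quarter = 8; quarter = 8; quarter = 8; quarter tied to eighth (quarter + eighth) = 12; thirty-second tied to eighth (thirty-second + eighth) = 5; double-dotted eighth = 7; quarter tied to eighth (quarter + eighth) = 12; thirty-second = 1; dotted quarter = 12; thirty-second note = 1.
Altogether 1 + 14 + 4 + 8 + 8 + 8 + 12 + 5 + 7 + 12 + 1 + 12 + 1 = 93.
93 ÷ 16 = 5 complete bars with 13 left over.

5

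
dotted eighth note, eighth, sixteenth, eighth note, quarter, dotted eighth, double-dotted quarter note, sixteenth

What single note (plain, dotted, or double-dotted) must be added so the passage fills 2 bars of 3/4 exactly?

sixteenth note

2 bars of 3/4 = 24 sixteenth notes.
Express everything in sixteenth notes: dotted eighth note = 3; eighth = 2; sixteenth = 1; eighth note = 2; quarter = 4; dotted eighth = 3; double-dotted quarter note = 7; sixteenth = 1.
Adding: 3 + 2 + 1 + 2 + 4 + 3 + 7 + 1 = 23.
Remaining: 24 − 23 = 1 sixteenth note, which is a sixteenth note.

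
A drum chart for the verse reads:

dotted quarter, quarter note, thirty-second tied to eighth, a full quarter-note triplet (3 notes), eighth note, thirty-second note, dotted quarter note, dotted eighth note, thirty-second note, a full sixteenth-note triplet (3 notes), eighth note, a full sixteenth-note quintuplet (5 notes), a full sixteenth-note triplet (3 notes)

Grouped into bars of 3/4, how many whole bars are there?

3

One bar of 3/4 = 24 thirty-second notes.
Express everything in thirty-second notes: dotted quarter = 12; quarter note = 8; thirty-second tied to eighth (thirty-second + eighth) = 5; a full quarter-note triplet (3 notes) (three triplet quarters span one half) = 16; eighth note = 4; thirty-second note = 1; dotted quarter note = 12; dotted eighth note = 6; thirty-second note = 1; a full sixteenth-note triplet (3 notes) (three triplet sixteenths span one eighth) = 4; eighth note = 4; a full sixteenth-note quintuplet (5 notes) (five quintuplet sixteenths span one quarter) = 8; a full sixteenth-note triplet (3 notes) (three triplet sixteenths span one eighth) = 4.
Altogether 12 + 8 + 5 + 16 + 4 + 1 + 12 + 6 + 1 + 4 + 4 + 8 + 4 = 85.
85 ÷ 24 = 3 complete bars with 13 left over.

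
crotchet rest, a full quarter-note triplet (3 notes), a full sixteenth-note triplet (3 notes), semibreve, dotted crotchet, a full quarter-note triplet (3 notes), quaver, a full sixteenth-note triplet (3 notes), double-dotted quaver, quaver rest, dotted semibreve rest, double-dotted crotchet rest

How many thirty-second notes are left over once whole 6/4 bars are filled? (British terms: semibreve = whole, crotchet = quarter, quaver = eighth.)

One bar of 6/4 = 48 thirty-second notes.
Each duration in thirty-second notes: crotchet rest = 8; a full quarter-note triplet (3 notes) (three triplet quarters span one half) = 16; a full sixteenth-note triplet (3 notes) (three triplet sixteenths span one eighth) = 4; semibreve = 32; dotted crotchet = 12; a full quarter-note triplet (3 notes) (three triplet quarters span one half) = 16; quaver = 4; a full sixteenth-note triplet (3 notes) (three triplet sixteenths span one eighth) = 4; double-dotted quaver = 7; quaver rest = 4; dotted semibreve rest = 48; double-dotted crotchet rest = 14.
Total: 8 + 16 + 4 + 32 + 12 + 16 + 4 + 4 + 7 + 4 + 48 + 14 = 169.
169 ÷ 48 = 3 complete bars with 25 thirty-second notes remaining.

25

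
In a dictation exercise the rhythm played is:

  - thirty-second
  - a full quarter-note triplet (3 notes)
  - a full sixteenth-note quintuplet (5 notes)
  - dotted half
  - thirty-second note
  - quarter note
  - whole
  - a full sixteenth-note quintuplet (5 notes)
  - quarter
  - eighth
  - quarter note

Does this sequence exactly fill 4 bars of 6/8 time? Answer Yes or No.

One bar of 6/8 = 24 thirty-second notes, so 4 bars = 96.
Working in thirty-second notes: thirty-second = 1; a full quarter-note triplet (3 notes) (three triplet quarters span one half) = 16; a full sixteenth-note quintuplet (5 notes) (five quintuplet sixteenths span one quarter) = 8; dotted half = 24; thirty-second note = 1; quarter note = 8; whole = 32; a full sixteenth-note quintuplet (5 notes) (five quintuplet sixteenths span one quarter) = 8; quarter = 8; eighth = 4; quarter note = 8.
Sum: 1 + 16 + 8 + 24 + 1 + 8 + 32 + 8 + 8 + 4 + 8 = 118.
118 exceeds 96, so the answer is No.

No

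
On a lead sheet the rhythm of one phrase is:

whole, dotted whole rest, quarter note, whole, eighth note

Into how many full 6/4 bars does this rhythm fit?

One bar of 6/4 = 12 eighth notes.
Express everything in eighth notes: whole = 8; dotted whole rest = 12; quarter note = 2; whole = 8; eighth note = 1.
Total: 8 + 12 + 2 + 8 + 1 = 31.
31 ÷ 12 = 2 complete bars with 7 left over.

2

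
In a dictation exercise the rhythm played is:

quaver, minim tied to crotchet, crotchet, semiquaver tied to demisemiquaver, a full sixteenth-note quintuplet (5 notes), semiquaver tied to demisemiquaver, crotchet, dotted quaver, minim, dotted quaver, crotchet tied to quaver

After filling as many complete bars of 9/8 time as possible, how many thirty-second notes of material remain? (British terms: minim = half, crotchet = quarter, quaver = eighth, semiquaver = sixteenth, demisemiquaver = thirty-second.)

One bar of 9/8 = 36 thirty-second notes.
In thirty-second notes: quaver = 4; minim tied to crotchet (minim + crotchet) = 24; crotchet = 8; semiquaver tied to demisemiquaver (semiquaver + demisemiquaver) = 3; a full sixteenth-note quintuplet (5 notes) (five quintuplet sixteenths span one quarter) = 8; semiquaver tied to demisemiquaver (semiquaver + demisemiquaver) = 3; crotchet = 8; dotted quaver = 6; minim = 16; dotted quaver = 6; crotchet tied to quaver (crotchet + quaver) = 12.
Total: 4 + 24 + 8 + 3 + 8 + 3 + 8 + 6 + 16 + 6 + 12 = 98.
98 ÷ 36 = 2 complete bars with 26 thirty-second notes remaining.

26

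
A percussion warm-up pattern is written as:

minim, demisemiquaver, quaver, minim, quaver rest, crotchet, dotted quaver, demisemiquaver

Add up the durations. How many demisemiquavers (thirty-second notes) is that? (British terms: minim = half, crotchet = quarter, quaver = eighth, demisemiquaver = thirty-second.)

Working in thirty-second notes: minim = 16; demisemiquaver = 1; quaver = 4; minim = 16; quaver rest = 4; crotchet = 8; dotted quaver = 6; demisemiquaver = 1.
Adding: 16 + 1 + 4 + 16 + 4 + 8 + 6 + 1 = 56 thirty-second notes.

56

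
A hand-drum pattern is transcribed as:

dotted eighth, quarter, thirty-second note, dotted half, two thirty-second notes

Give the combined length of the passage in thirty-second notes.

Convert each value to thirty-second notes: dotted eighth = 6; quarter = 8; thirty-second note = 1; dotted half = 24; thirty-second note = 1; thirty-second note = 1.
Sum: 6 + 8 + 1 + 24 + 1 + 1 = 41 thirty-second notes.

41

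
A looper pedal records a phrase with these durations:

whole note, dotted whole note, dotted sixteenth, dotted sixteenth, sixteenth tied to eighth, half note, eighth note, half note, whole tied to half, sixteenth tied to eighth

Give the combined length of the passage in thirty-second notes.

182

In thirty-second notes: whole note = 32; dotted whole note = 48; dotted sixteenth = 3; dotted sixteenth = 3; sixteenth tied to eighth (sixteenth + eighth) = 6; half note = 16; eighth note = 4; half note = 16; whole tied to half (whole + half) = 48; sixteenth tied to eighth (sixteenth + eighth) = 6.
Total: 32 + 48 + 3 + 3 + 6 + 16 + 4 + 16 + 48 + 6 = 182 thirty-second notes.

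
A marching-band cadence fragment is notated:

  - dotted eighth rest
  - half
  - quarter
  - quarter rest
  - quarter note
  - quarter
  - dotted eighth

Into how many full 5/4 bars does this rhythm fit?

One bar of 5/4 = 20 sixteenth notes.
Convert each value to sixteenth notes: dotted eighth rest = 3; half = 8; quarter = 4; quarter rest = 4; quarter note = 4; quarter = 4; dotted eighth = 3.
Sum: 3 + 8 + 4 + 4 + 4 + 4 + 3 = 30.
30 ÷ 20 = 1 complete bar with 10 left over.

1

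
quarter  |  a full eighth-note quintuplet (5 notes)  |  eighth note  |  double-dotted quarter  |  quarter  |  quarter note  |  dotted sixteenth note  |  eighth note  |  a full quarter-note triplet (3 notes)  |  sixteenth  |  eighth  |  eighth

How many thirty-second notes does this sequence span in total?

91

Working in thirty-second notes: quarter = 8; a full eighth-note quintuplet (5 notes) (five quintuplet eighths span one half) = 16; eighth note = 4; double-dotted quarter = 14; quarter = 8; quarter note = 8; dotted sixteenth note = 3; eighth note = 4; a full quarter-note triplet (3 notes) (three triplet quarters span one half) = 16; sixteenth = 2; eighth = 4; eighth = 4.
Adding: 8 + 16 + 4 + 14 + 8 + 8 + 3 + 4 + 16 + 2 + 4 + 4 = 91 thirty-second notes.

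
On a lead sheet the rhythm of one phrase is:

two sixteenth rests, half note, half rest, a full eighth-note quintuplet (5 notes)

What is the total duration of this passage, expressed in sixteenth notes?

Convert each value to sixteenth notes: sixteenth rest = 1; sixteenth rest = 1; half note = 8; half rest = 8; a full eighth-note quintuplet (5 notes) (five quintuplet eighths span one half) = 8.
Altogether 1 + 1 + 8 + 8 + 8 = 26 sixteenth notes.

26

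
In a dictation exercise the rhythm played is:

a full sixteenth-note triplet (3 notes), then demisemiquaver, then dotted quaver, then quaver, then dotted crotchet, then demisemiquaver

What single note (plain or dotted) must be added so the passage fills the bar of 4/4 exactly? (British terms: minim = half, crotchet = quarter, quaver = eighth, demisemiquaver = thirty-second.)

The bar of 4/4 = 32 thirty-second notes.
Express everything in thirty-second notes: a full sixteenth-note triplet (3 notes) (three triplet sixteenths span one eighth) = 4; demisemiquaver = 1; dotted quaver = 6; quaver = 4; dotted crotchet = 12; demisemiquaver = 1.
Total: 4 + 1 + 6 + 4 + 12 + 1 = 28.
Remaining: 32 − 28 = 4 thirty-second notes, which is a eighth note.

eighth note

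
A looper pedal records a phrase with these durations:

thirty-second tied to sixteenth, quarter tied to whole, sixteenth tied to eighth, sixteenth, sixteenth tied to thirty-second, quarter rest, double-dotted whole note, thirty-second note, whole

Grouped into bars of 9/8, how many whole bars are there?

4

One bar of 9/8 = 36 thirty-second notes.
Working in thirty-second notes: thirty-second tied to sixteenth (thirty-second + sixteenth) = 3; quarter tied to whole (quarter + whole) = 40; sixteenth tied to eighth (sixteenth + eighth) = 6; sixteenth = 2; sixteenth tied to thirty-second (sixteenth + thirty-second) = 3; quarter rest = 8; double-dotted whole note = 56; thirty-second note = 1; whole = 32.
Adding: 3 + 40 + 6 + 2 + 3 + 8 + 56 + 1 + 32 = 151.
151 ÷ 36 = 4 complete bars with 7 left over.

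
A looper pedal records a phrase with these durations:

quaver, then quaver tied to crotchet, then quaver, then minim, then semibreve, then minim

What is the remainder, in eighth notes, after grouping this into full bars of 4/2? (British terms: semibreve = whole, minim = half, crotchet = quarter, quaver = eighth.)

5

One bar of 4/2 = 16 eighth notes.
In eighth notes: quaver = 1; quaver tied to crotchet (quaver + crotchet) = 3; quaver = 1; minim = 4; semibreve = 8; minim = 4.
Total: 1 + 3 + 1 + 4 + 8 + 4 = 21.
21 ÷ 16 = 1 complete bar with 5 eighth notes remaining.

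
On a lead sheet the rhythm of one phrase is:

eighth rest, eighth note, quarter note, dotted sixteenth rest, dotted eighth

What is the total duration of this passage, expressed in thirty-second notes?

25

Working in thirty-second notes: eighth rest = 4; eighth note = 4; quarter note = 8; dotted sixteenth rest = 3; dotted eighth = 6.
Altogether 4 + 4 + 8 + 3 + 6 = 25 thirty-second notes.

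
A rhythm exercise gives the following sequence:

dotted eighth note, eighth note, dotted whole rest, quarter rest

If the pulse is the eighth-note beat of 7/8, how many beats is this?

One eighth-note beat = 2 sixteenth notes.
Express everything in sixteenth notes: dotted eighth note = 3; eighth note = 2; dotted whole rest = 24; quarter rest = 4.
Total: 3 + 2 + 24 + 4 = 33.
33 ÷ 2 = 16.5 beats.

16.5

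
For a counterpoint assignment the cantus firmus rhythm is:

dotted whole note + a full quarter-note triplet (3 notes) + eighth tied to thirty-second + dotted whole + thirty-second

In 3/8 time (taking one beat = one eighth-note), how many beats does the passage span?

One eighth-note beat = 4 thirty-second notes.
In thirty-second notes: dotted whole note = 48; a full quarter-note triplet (3 notes) (three triplet quarters span one half) = 16; eighth tied to thirty-second (eighth + thirty-second) = 5; dotted whole = 48; thirty-second = 1.
Sum: 48 + 16 + 5 + 48 + 1 = 118.
118 ÷ 4 = 29.5 beats.

29.5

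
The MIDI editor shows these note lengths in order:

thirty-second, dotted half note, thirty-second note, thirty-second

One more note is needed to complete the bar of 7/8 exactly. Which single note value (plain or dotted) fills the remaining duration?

thirty-second note

The bar of 7/8 = 28 thirty-second notes.
Each duration in thirty-second notes: thirty-second = 1; dotted half note = 24; thirty-second note = 1; thirty-second = 1.
Total: 1 + 24 + 1 + 1 = 27.
Remaining: 28 − 27 = 1 thirty-second note, which is a thirty-second note.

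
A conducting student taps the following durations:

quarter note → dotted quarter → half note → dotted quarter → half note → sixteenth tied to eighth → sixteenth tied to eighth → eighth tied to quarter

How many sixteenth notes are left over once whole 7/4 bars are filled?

One bar of 7/4 = 28 sixteenth notes.
Convert each value to sixteenth notes: quarter note = 4; dotted quarter = 6; half note = 8; dotted quarter = 6; half note = 8; sixteenth tied to eighth (sixteenth + eighth) = 3; sixteenth tied to eighth (sixteenth + eighth) = 3; eighth tied to quarter (eighth + quarter) = 6.
Total: 4 + 6 + 8 + 6 + 8 + 3 + 3 + 6 = 44.
44 ÷ 28 = 1 complete bar with 16 sixteenth notes remaining.

16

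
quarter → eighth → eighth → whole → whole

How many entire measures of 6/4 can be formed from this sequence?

One bar of 6/4 = 12 eighth notes.
Convert each value to eighth notes: quarter = 2; eighth = 1; eighth = 1; whole = 8; whole = 8.
Total: 2 + 1 + 1 + 8 + 8 = 20.
20 ÷ 12 = 1 complete bar with 8 left over.

1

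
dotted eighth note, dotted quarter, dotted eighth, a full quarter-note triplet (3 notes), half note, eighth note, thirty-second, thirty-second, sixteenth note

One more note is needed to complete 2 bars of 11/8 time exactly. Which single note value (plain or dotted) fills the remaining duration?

dotted half note

2 bars of 11/8 = 88 thirty-second notes.
Each duration in thirty-second notes: dotted eighth note = 6; dotted quarter = 12; dotted eighth = 6; a full quarter-note triplet (3 notes) (three triplet quarters span one half) = 16; half note = 16; eighth note = 4; thirty-second = 1; thirty-second = 1; sixteenth note = 2.
Total: 6 + 12 + 6 + 16 + 16 + 4 + 1 + 1 + 2 = 64.
Remaining: 88 − 64 = 24 thirty-second notes, which is a dotted half note.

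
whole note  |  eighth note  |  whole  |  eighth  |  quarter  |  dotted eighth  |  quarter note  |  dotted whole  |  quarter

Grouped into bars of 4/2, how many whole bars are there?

One bar of 4/2 = 32 sixteenth notes.
Working in sixteenth notes: whole note = 16; eighth note = 2; whole = 16; eighth = 2; quarter = 4; dotted eighth = 3; quarter note = 4; dotted whole = 24; quarter = 4.
Adding: 16 + 2 + 16 + 2 + 4 + 3 + 4 + 24 + 4 = 75.
75 ÷ 32 = 2 complete bars with 11 left over.

2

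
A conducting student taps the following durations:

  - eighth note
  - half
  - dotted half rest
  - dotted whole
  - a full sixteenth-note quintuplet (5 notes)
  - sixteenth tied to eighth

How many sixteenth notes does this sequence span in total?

53

Each duration in sixteenth notes: eighth note = 2; half = 8; dotted half rest = 12; dotted whole = 24; a full sixteenth-note quintuplet (5 notes) (five quintuplet sixteenths span one quarter) = 4; sixteenth tied to eighth (sixteenth + eighth) = 3.
Total: 2 + 8 + 12 + 24 + 4 + 3 = 53 sixteenth notes.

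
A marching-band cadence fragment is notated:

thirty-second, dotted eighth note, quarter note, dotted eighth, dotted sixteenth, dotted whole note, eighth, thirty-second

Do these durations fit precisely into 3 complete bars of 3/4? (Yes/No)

One bar of 3/4 = 24 thirty-second notes, so 3 bars = 72.
Working in thirty-second notes: thirty-second = 1; dotted eighth note = 6; quarter note = 8; dotted eighth = 6; dotted sixteenth = 3; dotted whole note = 48; eighth = 4; thirty-second = 1.
Sum: 1 + 6 + 8 + 6 + 3 + 48 + 4 + 1 = 77.
77 exceeds 72, so the answer is No.

No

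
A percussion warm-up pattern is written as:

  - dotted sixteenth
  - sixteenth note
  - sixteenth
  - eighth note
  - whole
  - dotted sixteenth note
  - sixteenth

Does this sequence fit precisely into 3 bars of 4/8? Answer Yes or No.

Yes

One bar of 4/8 = 16 thirty-second notes, so 3 bars = 48.
In thirty-second notes: dotted sixteenth = 3; sixteenth note = 2; sixteenth = 2; eighth note = 4; whole = 32; dotted sixteenth note = 3; sixteenth = 2.
Total: 3 + 2 + 2 + 4 + 32 + 3 + 2 = 48.
48 equals 48, so the answer is Yes.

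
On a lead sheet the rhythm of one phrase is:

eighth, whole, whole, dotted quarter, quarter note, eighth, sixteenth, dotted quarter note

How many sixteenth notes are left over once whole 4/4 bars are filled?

One bar of 4/4 = 16 sixteenth notes.
Convert each value to sixteenth notes: eighth = 2; whole = 16; whole = 16; dotted quarter = 6; quarter note = 4; eighth = 2; sixteenth = 1; dotted quarter note = 6.
Adding: 2 + 16 + 16 + 6 + 4 + 2 + 1 + 6 = 53.
53 ÷ 16 = 3 complete bars with 5 sixteenth notes remaining.

5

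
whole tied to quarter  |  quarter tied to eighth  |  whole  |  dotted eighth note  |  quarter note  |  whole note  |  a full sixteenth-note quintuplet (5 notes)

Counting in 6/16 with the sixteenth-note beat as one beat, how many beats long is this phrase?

69

One sixteenth-note beat = 2 thirty-second notes.
Convert each value to thirty-second notes: whole tied to quarter (whole + quarter) = 40; quarter tied to eighth (quarter + eighth) = 12; whole = 32; dotted eighth note = 6; quarter note = 8; whole note = 32; a full sixteenth-note quintuplet (5 notes) (five quintuplet sixteenths span one quarter) = 8.
Altogether 40 + 12 + 32 + 6 + 8 + 32 + 8 = 138.
138 ÷ 2 = 69 beats.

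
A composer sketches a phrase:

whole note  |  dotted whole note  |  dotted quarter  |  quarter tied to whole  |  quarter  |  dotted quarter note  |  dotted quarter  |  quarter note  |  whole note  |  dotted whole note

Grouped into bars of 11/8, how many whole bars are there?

5

One bar of 11/8 = 11 eighth notes.
Working in eighth notes: whole note = 8; dotted whole note = 12; dotted quarter = 3; quarter tied to whole (quarter + whole) = 10; quarter = 2; dotted quarter note = 3; dotted quarter = 3; quarter note = 2; whole note = 8; dotted whole note = 12.
Total: 8 + 12 + 3 + 10 + 2 + 3 + 3 + 2 + 8 + 12 = 63.
63 ÷ 11 = 5 complete bars with 8 left over.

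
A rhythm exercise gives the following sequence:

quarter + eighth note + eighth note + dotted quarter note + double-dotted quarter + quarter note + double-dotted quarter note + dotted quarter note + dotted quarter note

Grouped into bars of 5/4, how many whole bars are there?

One bar of 5/4 = 20 sixteenth notes.
Each duration in sixteenth notes: quarter = 4; eighth note = 2; eighth note = 2; dotted quarter note = 6; double-dotted quarter = 7; quarter note = 4; double-dotted quarter note = 7; dotted quarter note = 6; dotted quarter note = 6.
Altogether 4 + 2 + 2 + 6 + 7 + 4 + 7 + 6 + 6 = 44.
44 ÷ 20 = 2 complete bars with 4 left over.

2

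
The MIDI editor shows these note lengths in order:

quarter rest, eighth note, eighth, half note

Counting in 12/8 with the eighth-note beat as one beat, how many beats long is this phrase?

One eighth-note beat = 2 sixteenth notes.
Express everything in sixteenth notes: quarter rest = 4; eighth note = 2; eighth = 2; half note = 8.
Adding: 4 + 2 + 2 + 8 = 16.
16 ÷ 2 = 8 beats.

8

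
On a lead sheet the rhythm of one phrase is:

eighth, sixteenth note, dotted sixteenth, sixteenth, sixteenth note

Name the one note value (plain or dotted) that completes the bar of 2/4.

dotted sixteenth note

The bar of 2/4 = 16 thirty-second notes.
In thirty-second notes: eighth = 4; sixteenth note = 2; dotted sixteenth = 3; sixteenth = 2; sixteenth note = 2.
Adding: 4 + 2 + 3 + 2 + 2 = 13.
Remaining: 16 − 13 = 3 thirty-second notes, which is a dotted sixteenth note.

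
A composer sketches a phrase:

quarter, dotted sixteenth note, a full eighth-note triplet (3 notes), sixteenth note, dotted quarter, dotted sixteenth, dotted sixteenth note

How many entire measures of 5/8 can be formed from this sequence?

One bar of 5/8 = 20 thirty-second notes.
Express everything in thirty-second notes: quarter = 8; dotted sixteenth note = 3; a full eighth-note triplet (3 notes) (three triplet eighths span one quarter) = 8; sixteenth note = 2; dotted quarter = 12; dotted sixteenth = 3; dotted sixteenth note = 3.
Altogether 8 + 3 + 8 + 2 + 12 + 3 + 3 = 39.
39 ÷ 20 = 1 complete bar with 19 left over.

1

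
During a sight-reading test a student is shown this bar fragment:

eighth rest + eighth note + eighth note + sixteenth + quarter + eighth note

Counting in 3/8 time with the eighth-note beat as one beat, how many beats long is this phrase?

6.5

One eighth-note beat = 2 sixteenth notes.
Express everything in sixteenth notes: eighth rest = 2; eighth note = 2; eighth note = 2; sixteenth = 1; quarter = 4; eighth note = 2.
Adding: 2 + 2 + 2 + 1 + 4 + 2 = 13.
13 ÷ 2 = 6.5 beats.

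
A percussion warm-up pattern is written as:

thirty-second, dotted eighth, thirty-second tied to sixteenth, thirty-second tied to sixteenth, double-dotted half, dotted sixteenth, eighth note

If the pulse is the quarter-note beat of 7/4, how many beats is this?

One quarter-note beat = 8 thirty-second notes.
Express everything in thirty-second notes: thirty-second = 1; dotted eighth = 6; thirty-second tied to sixteenth (thirty-second + sixteenth) = 3; thirty-second tied to sixteenth (thirty-second + sixteenth) = 3; double-dotted half = 28; dotted sixteenth = 3; eighth note = 4.
Altogether 1 + 6 + 3 + 3 + 28 + 3 + 4 = 48.
48 ÷ 8 = 6 beats.

6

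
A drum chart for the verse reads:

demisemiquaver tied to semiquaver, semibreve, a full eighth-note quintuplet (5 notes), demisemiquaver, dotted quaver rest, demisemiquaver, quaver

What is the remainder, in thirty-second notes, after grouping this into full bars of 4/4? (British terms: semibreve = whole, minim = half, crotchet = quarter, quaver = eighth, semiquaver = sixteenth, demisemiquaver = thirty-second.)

31

One bar of 4/4 = 32 thirty-second notes.
In thirty-second notes: demisemiquaver tied to semiquaver (demisemiquaver + semiquaver) = 3; semibreve = 32; a full eighth-note quintuplet (5 notes) (five quintuplet eighths span one half) = 16; demisemiquaver = 1; dotted quaver rest = 6; demisemiquaver = 1; quaver = 4.
Adding: 3 + 32 + 16 + 1 + 6 + 1 + 4 = 63.
63 ÷ 32 = 1 complete bar with 31 thirty-second notes remaining.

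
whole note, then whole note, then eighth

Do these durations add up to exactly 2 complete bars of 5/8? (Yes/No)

One bar of 5/8 = 5 eighth notes, so 2 bars = 10.
In eighth notes: whole note = 8; whole note = 8; eighth = 1.
Adding: 8 + 8 + 1 = 17.
17 exceeds 10, so the answer is No.

No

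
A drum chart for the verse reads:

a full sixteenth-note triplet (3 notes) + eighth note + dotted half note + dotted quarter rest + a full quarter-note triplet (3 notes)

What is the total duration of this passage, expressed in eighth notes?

In eighth notes: a full sixteenth-note triplet (3 notes) (three triplet sixteenths span one eighth) = 1; eighth note = 1; dotted half note = 6; dotted quarter rest = 3; a full quarter-note triplet (3 notes) (three triplet quarters span one half) = 4.
Altogether 1 + 1 + 6 + 3 + 4 = 15 eighth notes.

15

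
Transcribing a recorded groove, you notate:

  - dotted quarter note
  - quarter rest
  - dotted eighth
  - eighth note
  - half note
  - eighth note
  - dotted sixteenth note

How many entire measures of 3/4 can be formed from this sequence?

2

One bar of 3/4 = 24 thirty-second notes.
Express everything in thirty-second notes: dotted quarter note = 12; quarter rest = 8; dotted eighth = 6; eighth note = 4; half note = 16; eighth note = 4; dotted sixteenth note = 3.
Altogether 12 + 8 + 6 + 4 + 16 + 4 + 3 = 53.
53 ÷ 24 = 2 complete bars with 5 left over.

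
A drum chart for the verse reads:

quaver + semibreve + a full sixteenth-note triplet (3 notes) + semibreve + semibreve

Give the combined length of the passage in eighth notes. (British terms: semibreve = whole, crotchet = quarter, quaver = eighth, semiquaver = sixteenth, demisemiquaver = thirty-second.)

26

In eighth notes: quaver = 1; semibreve = 8; a full sixteenth-note triplet (3 notes) (three triplet sixteenths span one eighth) = 1; semibreve = 8; semibreve = 8.
Sum: 1 + 8 + 1 + 8 + 8 = 26 eighth notes.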